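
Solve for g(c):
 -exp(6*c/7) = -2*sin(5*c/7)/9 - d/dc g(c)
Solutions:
 g(c) = C1 + 7*exp(6*c/7)/6 + 14*cos(5*c/7)/45


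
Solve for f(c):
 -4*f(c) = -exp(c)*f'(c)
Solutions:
 f(c) = C1*exp(-4*exp(-c))


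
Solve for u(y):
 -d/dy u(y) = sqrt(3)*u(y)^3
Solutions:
 u(y) = -sqrt(2)*sqrt(-1/(C1 - sqrt(3)*y))/2
 u(y) = sqrt(2)*sqrt(-1/(C1 - sqrt(3)*y))/2


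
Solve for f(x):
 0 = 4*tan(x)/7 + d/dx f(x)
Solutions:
 f(x) = C1 + 4*log(cos(x))/7


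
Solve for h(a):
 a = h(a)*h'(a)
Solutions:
 h(a) = -sqrt(C1 + a^2)
 h(a) = sqrt(C1 + a^2)


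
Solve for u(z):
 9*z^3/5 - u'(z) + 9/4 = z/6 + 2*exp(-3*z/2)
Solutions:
 u(z) = C1 + 9*z^4/20 - z^2/12 + 9*z/4 + 4*exp(-3*z/2)/3


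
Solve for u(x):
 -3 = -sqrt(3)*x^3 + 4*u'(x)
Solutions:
 u(x) = C1 + sqrt(3)*x^4/16 - 3*x/4


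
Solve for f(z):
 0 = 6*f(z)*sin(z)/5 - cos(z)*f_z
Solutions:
 f(z) = C1/cos(z)^(6/5)


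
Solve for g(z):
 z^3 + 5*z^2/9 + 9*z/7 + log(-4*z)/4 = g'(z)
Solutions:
 g(z) = C1 + z^4/4 + 5*z^3/27 + 9*z^2/14 + z*log(-z)/4 + z*(-1 + 2*log(2))/4


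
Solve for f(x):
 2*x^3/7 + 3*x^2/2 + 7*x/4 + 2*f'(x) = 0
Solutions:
 f(x) = C1 - x^4/28 - x^3/4 - 7*x^2/16


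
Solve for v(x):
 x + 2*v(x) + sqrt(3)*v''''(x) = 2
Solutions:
 v(x) = -x/2 + (C1*sin(2^(3/4)*3^(7/8)*x/6) + C2*cos(2^(3/4)*3^(7/8)*x/6))*exp(-2^(3/4)*3^(7/8)*x/6) + (C3*sin(2^(3/4)*3^(7/8)*x/6) + C4*cos(2^(3/4)*3^(7/8)*x/6))*exp(2^(3/4)*3^(7/8)*x/6) + 1


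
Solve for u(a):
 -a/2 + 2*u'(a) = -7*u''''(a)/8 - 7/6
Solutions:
 u(a) = C1 + C4*exp(-2*2^(1/3)*7^(2/3)*a/7) + a^2/8 - 7*a/12 + (C2*sin(2^(1/3)*sqrt(3)*7^(2/3)*a/7) + C3*cos(2^(1/3)*sqrt(3)*7^(2/3)*a/7))*exp(2^(1/3)*7^(2/3)*a/7)


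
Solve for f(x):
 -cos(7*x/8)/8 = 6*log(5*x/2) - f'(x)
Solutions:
 f(x) = C1 + 6*x*log(x) - 6*x - 6*x*log(2) + 6*x*log(5) + sin(7*x/8)/7


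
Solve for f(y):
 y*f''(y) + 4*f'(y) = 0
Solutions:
 f(y) = C1 + C2/y^3


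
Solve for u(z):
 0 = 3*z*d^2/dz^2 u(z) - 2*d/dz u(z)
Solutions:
 u(z) = C1 + C2*z^(5/3)


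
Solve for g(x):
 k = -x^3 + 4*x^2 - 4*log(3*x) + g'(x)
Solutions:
 g(x) = C1 + k*x + x^4/4 - 4*x^3/3 + 4*x*log(x) - 4*x + x*log(81)


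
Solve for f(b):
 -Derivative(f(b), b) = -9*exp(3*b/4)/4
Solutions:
 f(b) = C1 + 3*exp(3*b/4)


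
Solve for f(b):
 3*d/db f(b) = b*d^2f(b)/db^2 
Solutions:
 f(b) = C1 + C2*b^4


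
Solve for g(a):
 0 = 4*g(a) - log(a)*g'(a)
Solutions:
 g(a) = C1*exp(4*li(a))


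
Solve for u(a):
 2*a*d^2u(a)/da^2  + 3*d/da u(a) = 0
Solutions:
 u(a) = C1 + C2/sqrt(a)


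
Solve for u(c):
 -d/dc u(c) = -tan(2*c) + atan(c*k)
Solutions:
 u(c) = C1 - Piecewise((c*atan(c*k) - log(c^2*k^2 + 1)/(2*k), Ne(k, 0)), (0, True)) - log(cos(2*c))/2


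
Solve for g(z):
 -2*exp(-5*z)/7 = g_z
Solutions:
 g(z) = C1 + 2*exp(-5*z)/35


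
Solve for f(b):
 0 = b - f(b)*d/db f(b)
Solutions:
 f(b) = -sqrt(C1 + b^2)
 f(b) = sqrt(C1 + b^2)


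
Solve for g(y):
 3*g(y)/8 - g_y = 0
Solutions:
 g(y) = C1*exp(3*y/8)


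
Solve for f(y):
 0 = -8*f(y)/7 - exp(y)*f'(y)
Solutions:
 f(y) = C1*exp(8*exp(-y)/7)


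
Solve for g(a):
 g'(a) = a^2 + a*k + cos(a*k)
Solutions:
 g(a) = C1 + a^3/3 + a^2*k/2 + sin(a*k)/k


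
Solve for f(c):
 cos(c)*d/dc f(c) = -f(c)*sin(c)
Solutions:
 f(c) = C1*cos(c)


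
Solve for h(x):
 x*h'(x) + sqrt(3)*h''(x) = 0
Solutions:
 h(x) = C1 + C2*erf(sqrt(2)*3^(3/4)*x/6)


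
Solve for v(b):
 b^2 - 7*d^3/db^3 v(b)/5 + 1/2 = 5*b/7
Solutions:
 v(b) = C1 + C2*b + C3*b^2 + b^5/84 - 25*b^4/1176 + 5*b^3/84


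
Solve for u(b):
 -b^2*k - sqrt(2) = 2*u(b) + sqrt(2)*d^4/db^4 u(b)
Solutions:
 u(b) = -b^2*k/2 + (C1*sin(2^(5/8)*b/2) + C2*cos(2^(5/8)*b/2))*exp(-2^(5/8)*b/2) + (C3*sin(2^(5/8)*b/2) + C4*cos(2^(5/8)*b/2))*exp(2^(5/8)*b/2) - sqrt(2)/2


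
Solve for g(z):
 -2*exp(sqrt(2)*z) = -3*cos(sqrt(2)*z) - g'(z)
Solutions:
 g(z) = C1 + sqrt(2)*exp(sqrt(2)*z) - 3*sqrt(2)*sin(sqrt(2)*z)/2


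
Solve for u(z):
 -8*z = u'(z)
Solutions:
 u(z) = C1 - 4*z^2


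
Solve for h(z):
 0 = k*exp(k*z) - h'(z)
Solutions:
 h(z) = C1 + exp(k*z)


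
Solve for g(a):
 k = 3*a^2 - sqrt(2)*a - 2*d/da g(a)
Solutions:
 g(a) = C1 + a^3/2 - sqrt(2)*a^2/4 - a*k/2


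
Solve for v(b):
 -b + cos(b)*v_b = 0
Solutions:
 v(b) = C1 + Integral(b/cos(b), b)


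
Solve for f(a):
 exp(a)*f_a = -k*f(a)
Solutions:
 f(a) = C1*exp(k*exp(-a))


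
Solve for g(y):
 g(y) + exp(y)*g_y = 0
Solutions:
 g(y) = C1*exp(exp(-y))


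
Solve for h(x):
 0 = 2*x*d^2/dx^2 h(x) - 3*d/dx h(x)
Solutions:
 h(x) = C1 + C2*x^(5/2)


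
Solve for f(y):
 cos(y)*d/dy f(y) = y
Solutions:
 f(y) = C1 + Integral(y/cos(y), y)


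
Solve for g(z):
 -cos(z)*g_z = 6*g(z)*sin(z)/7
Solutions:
 g(z) = C1*cos(z)^(6/7)


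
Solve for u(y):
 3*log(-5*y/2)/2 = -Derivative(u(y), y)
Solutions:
 u(y) = C1 - 3*y*log(-y)/2 + 3*y*(-log(5) + log(2) + 1)/2


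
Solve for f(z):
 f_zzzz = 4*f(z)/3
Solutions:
 f(z) = C1*exp(-sqrt(2)*3^(3/4)*z/3) + C2*exp(sqrt(2)*3^(3/4)*z/3) + C3*sin(sqrt(2)*3^(3/4)*z/3) + C4*cos(sqrt(2)*3^(3/4)*z/3)


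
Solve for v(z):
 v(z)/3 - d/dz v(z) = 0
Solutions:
 v(z) = C1*exp(z/3)


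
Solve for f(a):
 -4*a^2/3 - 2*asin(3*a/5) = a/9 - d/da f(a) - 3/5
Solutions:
 f(a) = C1 + 4*a^3/9 + a^2/18 + 2*a*asin(3*a/5) - 3*a/5 + 2*sqrt(25 - 9*a^2)/3


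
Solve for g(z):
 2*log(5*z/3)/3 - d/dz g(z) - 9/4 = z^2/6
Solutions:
 g(z) = C1 - z^3/18 + 2*z*log(z)/3 - 35*z/12 - 2*z*log(3)/3 + 2*z*log(5)/3


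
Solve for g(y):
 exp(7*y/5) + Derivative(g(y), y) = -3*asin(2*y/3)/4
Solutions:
 g(y) = C1 - 3*y*asin(2*y/3)/4 - 3*sqrt(9 - 4*y^2)/8 - 5*exp(7*y/5)/7


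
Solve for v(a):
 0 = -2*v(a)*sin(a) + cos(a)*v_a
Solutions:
 v(a) = C1/cos(a)^2


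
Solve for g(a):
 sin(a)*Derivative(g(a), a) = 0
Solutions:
 g(a) = C1


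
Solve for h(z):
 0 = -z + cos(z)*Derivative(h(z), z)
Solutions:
 h(z) = C1 + Integral(z/cos(z), z)


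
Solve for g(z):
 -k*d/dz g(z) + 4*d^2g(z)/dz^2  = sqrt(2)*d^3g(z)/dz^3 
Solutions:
 g(z) = C1 + C2*exp(sqrt(2)*z*(1 - sqrt(-sqrt(2)*k + 4)/2)) + C3*exp(sqrt(2)*z*(sqrt(-sqrt(2)*k + 4)/2 + 1))


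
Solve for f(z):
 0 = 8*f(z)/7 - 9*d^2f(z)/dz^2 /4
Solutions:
 f(z) = C1*exp(-4*sqrt(14)*z/21) + C2*exp(4*sqrt(14)*z/21)


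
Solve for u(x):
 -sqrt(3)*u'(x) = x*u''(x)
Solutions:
 u(x) = C1 + C2*x^(1 - sqrt(3))


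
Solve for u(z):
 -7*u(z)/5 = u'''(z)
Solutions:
 u(z) = C3*exp(-5^(2/3)*7^(1/3)*z/5) + (C1*sin(sqrt(3)*5^(2/3)*7^(1/3)*z/10) + C2*cos(sqrt(3)*5^(2/3)*7^(1/3)*z/10))*exp(5^(2/3)*7^(1/3)*z/10)


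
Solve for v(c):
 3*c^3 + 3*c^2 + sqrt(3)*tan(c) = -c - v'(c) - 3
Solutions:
 v(c) = C1 - 3*c^4/4 - c^3 - c^2/2 - 3*c + sqrt(3)*log(cos(c))


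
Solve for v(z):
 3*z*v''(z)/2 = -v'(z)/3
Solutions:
 v(z) = C1 + C2*z^(7/9)


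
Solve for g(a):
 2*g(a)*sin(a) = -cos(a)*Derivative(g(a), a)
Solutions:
 g(a) = C1*cos(a)^2


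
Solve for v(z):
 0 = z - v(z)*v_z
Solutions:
 v(z) = -sqrt(C1 + z^2)
 v(z) = sqrt(C1 + z^2)


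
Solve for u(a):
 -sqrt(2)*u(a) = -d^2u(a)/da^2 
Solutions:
 u(a) = C1*exp(-2^(1/4)*a) + C2*exp(2^(1/4)*a)


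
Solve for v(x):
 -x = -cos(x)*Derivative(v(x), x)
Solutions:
 v(x) = C1 + Integral(x/cos(x), x)


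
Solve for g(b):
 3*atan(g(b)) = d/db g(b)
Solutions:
 Integral(1/atan(_y), (_y, g(b))) = C1 + 3*b


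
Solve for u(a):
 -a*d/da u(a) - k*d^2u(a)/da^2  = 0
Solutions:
 u(a) = C1 + C2*sqrt(k)*erf(sqrt(2)*a*sqrt(1/k)/2)


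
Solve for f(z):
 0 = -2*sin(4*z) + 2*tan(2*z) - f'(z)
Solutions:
 f(z) = C1 - log(cos(2*z)) + cos(4*z)/2


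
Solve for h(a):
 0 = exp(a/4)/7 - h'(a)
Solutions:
 h(a) = C1 + 4*exp(a/4)/7


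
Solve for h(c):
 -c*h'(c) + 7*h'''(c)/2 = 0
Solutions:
 h(c) = C1 + Integral(C2*airyai(2^(1/3)*7^(2/3)*c/7) + C3*airybi(2^(1/3)*7^(2/3)*c/7), c)


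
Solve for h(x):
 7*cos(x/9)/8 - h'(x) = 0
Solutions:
 h(x) = C1 + 63*sin(x/9)/8


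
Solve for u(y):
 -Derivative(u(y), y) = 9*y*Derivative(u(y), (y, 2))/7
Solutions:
 u(y) = C1 + C2*y^(2/9)


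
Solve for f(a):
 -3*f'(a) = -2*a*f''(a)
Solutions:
 f(a) = C1 + C2*a^(5/2)


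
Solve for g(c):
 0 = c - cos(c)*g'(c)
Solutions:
 g(c) = C1 + Integral(c/cos(c), c)


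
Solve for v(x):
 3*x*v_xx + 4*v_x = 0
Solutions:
 v(x) = C1 + C2/x^(1/3)


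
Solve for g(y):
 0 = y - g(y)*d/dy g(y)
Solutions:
 g(y) = -sqrt(C1 + y^2)
 g(y) = sqrt(C1 + y^2)


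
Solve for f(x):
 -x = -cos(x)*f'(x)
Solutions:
 f(x) = C1 + Integral(x/cos(x), x)


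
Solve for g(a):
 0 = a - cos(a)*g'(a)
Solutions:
 g(a) = C1 + Integral(a/cos(a), a)


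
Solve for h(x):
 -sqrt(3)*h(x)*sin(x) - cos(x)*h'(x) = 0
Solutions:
 h(x) = C1*cos(x)^(sqrt(3))


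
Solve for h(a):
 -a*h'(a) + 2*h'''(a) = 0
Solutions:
 h(a) = C1 + Integral(C2*airyai(2^(2/3)*a/2) + C3*airybi(2^(2/3)*a/2), a)


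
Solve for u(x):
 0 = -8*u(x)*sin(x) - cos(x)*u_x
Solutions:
 u(x) = C1*cos(x)^8


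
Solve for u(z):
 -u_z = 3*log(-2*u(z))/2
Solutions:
 2*Integral(1/(log(-_y) + log(2)), (_y, u(z)))/3 = C1 - z


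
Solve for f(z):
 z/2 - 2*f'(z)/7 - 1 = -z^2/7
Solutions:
 f(z) = C1 + z^3/6 + 7*z^2/8 - 7*z/2


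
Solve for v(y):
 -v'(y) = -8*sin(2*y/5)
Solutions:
 v(y) = C1 - 20*cos(2*y/5)


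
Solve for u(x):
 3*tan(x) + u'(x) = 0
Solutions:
 u(x) = C1 + 3*log(cos(x))


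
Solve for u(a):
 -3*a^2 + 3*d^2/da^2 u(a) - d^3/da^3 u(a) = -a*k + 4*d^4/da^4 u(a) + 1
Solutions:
 u(a) = C1 + C2*a + C3*exp(-a) + C4*exp(3*a/4) + a^4/12 + a^3*(2 - k)/18 + a^2*(29 - k)/18


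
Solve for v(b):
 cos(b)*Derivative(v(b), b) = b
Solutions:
 v(b) = C1 + Integral(b/cos(b), b)


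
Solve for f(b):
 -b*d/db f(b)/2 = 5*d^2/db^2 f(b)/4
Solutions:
 f(b) = C1 + C2*erf(sqrt(5)*b/5)


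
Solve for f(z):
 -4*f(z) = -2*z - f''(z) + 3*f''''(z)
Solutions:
 f(z) = z/2 + (C1*sin(sqrt(2)*3^(3/4)*z*sin(atan(sqrt(47))/2)/3) + C2*cos(sqrt(2)*3^(3/4)*z*sin(atan(sqrt(47))/2)/3))*exp(-sqrt(2)*3^(3/4)*z*cos(atan(sqrt(47))/2)/3) + (C3*sin(sqrt(2)*3^(3/4)*z*sin(atan(sqrt(47))/2)/3) + C4*cos(sqrt(2)*3^(3/4)*z*sin(atan(sqrt(47))/2)/3))*exp(sqrt(2)*3^(3/4)*z*cos(atan(sqrt(47))/2)/3)


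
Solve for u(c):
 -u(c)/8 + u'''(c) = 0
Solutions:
 u(c) = C3*exp(c/2) + (C1*sin(sqrt(3)*c/4) + C2*cos(sqrt(3)*c/4))*exp(-c/4)


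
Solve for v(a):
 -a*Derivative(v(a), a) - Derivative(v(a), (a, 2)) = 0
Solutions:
 v(a) = C1 + C2*erf(sqrt(2)*a/2)


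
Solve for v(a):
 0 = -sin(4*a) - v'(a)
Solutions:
 v(a) = C1 + cos(4*a)/4


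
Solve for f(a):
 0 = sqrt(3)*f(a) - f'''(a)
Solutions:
 f(a) = C3*exp(3^(1/6)*a) + (C1*sin(3^(2/3)*a/2) + C2*cos(3^(2/3)*a/2))*exp(-3^(1/6)*a/2)


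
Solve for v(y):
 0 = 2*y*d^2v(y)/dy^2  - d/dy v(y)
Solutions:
 v(y) = C1 + C2*y^(3/2)


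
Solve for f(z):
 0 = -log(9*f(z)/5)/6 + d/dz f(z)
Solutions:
 -6*Integral(1/(log(_y) - log(5) + 2*log(3)), (_y, f(z))) = C1 - z


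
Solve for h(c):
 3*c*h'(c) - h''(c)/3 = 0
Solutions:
 h(c) = C1 + C2*erfi(3*sqrt(2)*c/2)


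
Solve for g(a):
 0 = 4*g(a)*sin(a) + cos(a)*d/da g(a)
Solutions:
 g(a) = C1*cos(a)^4


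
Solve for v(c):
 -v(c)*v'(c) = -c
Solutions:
 v(c) = -sqrt(C1 + c^2)
 v(c) = sqrt(C1 + c^2)


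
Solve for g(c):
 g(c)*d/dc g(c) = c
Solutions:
 g(c) = -sqrt(C1 + c^2)
 g(c) = sqrt(C1 + c^2)


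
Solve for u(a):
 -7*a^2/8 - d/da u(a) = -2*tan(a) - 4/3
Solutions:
 u(a) = C1 - 7*a^3/24 + 4*a/3 - 2*log(cos(a))


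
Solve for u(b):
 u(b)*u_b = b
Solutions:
 u(b) = -sqrt(C1 + b^2)
 u(b) = sqrt(C1 + b^2)


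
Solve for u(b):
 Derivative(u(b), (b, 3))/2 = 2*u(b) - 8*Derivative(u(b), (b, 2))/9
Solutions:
 u(b) = C1*exp(-b*(128*2^(2/3)/(81*sqrt(46761) + 17635)^(1/3) + 32 + 2^(1/3)*(81*sqrt(46761) + 17635)^(1/3))/54)*sin(2^(1/3)*sqrt(3)*b*(-(81*sqrt(46761) + 17635)^(1/3) + 128*2^(1/3)/(81*sqrt(46761) + 17635)^(1/3))/54) + C2*exp(-b*(128*2^(2/3)/(81*sqrt(46761) + 17635)^(1/3) + 32 + 2^(1/3)*(81*sqrt(46761) + 17635)^(1/3))/54)*cos(2^(1/3)*sqrt(3)*b*(-(81*sqrt(46761) + 17635)^(1/3) + 128*2^(1/3)/(81*sqrt(46761) + 17635)^(1/3))/54) + C3*exp(b*(-16 + 128*2^(2/3)/(81*sqrt(46761) + 17635)^(1/3) + 2^(1/3)*(81*sqrt(46761) + 17635)^(1/3))/27)


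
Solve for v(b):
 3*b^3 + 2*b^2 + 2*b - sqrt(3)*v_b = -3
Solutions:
 v(b) = C1 + sqrt(3)*b^4/4 + 2*sqrt(3)*b^3/9 + sqrt(3)*b^2/3 + sqrt(3)*b


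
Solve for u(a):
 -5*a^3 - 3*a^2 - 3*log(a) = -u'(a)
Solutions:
 u(a) = C1 + 5*a^4/4 + a^3 + 3*a*log(a) - 3*a


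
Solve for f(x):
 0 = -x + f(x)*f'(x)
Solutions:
 f(x) = -sqrt(C1 + x^2)
 f(x) = sqrt(C1 + x^2)


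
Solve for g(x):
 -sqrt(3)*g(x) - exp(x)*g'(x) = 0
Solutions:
 g(x) = C1*exp(sqrt(3)*exp(-x))


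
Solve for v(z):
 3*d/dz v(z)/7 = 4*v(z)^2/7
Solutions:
 v(z) = -3/(C1 + 4*z)


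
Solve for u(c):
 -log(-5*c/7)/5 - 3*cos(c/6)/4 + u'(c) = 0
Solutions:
 u(c) = C1 + c*log(-c)/5 - c*log(7)/5 - c/5 + c*log(5)/5 + 9*sin(c/6)/2


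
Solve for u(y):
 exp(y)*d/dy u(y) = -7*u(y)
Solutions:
 u(y) = C1*exp(7*exp(-y))


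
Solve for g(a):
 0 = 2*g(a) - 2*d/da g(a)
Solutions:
 g(a) = C1*exp(a)


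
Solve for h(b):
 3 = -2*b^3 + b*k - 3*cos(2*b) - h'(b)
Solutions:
 h(b) = C1 - b^4/2 + b^2*k/2 - 3*b - 3*sin(b)*cos(b)


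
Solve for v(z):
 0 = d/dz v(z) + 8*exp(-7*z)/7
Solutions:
 v(z) = C1 + 8*exp(-7*z)/49


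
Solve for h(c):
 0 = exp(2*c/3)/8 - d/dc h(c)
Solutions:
 h(c) = C1 + 3*exp(2*c/3)/16


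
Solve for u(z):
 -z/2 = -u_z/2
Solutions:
 u(z) = C1 + z^2/2


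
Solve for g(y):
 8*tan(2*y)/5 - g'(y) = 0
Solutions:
 g(y) = C1 - 4*log(cos(2*y))/5


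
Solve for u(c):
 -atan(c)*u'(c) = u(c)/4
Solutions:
 u(c) = C1*exp(-Integral(1/atan(c), c)/4)


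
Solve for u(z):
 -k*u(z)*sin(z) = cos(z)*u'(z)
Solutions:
 u(z) = C1*exp(k*log(cos(z)))


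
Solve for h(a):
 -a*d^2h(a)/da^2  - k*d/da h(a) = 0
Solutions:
 h(a) = C1 + a^(1 - re(k))*(C2*sin(log(a)*Abs(im(k))) + C3*cos(log(a)*im(k)))


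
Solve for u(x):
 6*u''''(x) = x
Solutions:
 u(x) = C1 + C2*x + C3*x^2 + C4*x^3 + x^5/720


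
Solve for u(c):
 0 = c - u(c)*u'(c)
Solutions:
 u(c) = -sqrt(C1 + c^2)
 u(c) = sqrt(C1 + c^2)


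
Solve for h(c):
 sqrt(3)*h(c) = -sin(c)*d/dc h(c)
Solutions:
 h(c) = C1*(cos(c) + 1)^(sqrt(3)/2)/(cos(c) - 1)^(sqrt(3)/2)


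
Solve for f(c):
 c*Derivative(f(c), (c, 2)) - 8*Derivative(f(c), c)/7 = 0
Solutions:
 f(c) = C1 + C2*c^(15/7)


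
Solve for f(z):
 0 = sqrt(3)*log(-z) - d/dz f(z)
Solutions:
 f(z) = C1 + sqrt(3)*z*log(-z) - sqrt(3)*z


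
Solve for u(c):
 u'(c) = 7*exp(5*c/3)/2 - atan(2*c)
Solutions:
 u(c) = C1 - c*atan(2*c) + 21*exp(5*c/3)/10 + log(4*c^2 + 1)/4


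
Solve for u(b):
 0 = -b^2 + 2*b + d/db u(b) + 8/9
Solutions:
 u(b) = C1 + b^3/3 - b^2 - 8*b/9


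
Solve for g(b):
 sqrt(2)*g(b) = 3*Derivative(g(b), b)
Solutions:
 g(b) = C1*exp(sqrt(2)*b/3)


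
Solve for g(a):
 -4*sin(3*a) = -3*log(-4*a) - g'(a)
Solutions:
 g(a) = C1 - 3*a*log(-a) - 6*a*log(2) + 3*a - 4*cos(3*a)/3


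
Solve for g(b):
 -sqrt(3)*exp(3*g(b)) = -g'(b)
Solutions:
 g(b) = log(-1/(C1 + 3*sqrt(3)*b))/3
 g(b) = log((-1/(C1 + sqrt(3)*b))^(1/3)*(-3^(2/3) - 3*3^(1/6)*I)/6)
 g(b) = log((-1/(C1 + sqrt(3)*b))^(1/3)*(-3^(2/3) + 3*3^(1/6)*I)/6)


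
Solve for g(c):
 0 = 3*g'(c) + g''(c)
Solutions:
 g(c) = C1 + C2*exp(-3*c)


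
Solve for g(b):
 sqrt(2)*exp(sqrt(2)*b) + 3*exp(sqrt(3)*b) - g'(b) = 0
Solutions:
 g(b) = C1 + exp(sqrt(2)*b) + sqrt(3)*exp(sqrt(3)*b)


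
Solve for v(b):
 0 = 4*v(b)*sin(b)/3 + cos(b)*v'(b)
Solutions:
 v(b) = C1*cos(b)^(4/3)


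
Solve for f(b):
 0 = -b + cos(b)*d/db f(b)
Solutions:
 f(b) = C1 + Integral(b/cos(b), b)


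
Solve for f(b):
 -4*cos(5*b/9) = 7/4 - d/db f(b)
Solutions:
 f(b) = C1 + 7*b/4 + 36*sin(5*b/9)/5


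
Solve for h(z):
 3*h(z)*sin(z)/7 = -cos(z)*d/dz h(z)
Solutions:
 h(z) = C1*cos(z)^(3/7)


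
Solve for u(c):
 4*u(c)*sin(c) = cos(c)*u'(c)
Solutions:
 u(c) = C1/cos(c)^4


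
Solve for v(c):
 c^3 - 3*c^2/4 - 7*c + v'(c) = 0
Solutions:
 v(c) = C1 - c^4/4 + c^3/4 + 7*c^2/2


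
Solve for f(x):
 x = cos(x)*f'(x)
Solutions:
 f(x) = C1 + Integral(x/cos(x), x)


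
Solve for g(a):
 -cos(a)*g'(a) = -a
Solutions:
 g(a) = C1 + Integral(a/cos(a), a)


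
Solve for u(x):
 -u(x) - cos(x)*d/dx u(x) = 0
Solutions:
 u(x) = C1*sqrt(sin(x) - 1)/sqrt(sin(x) + 1)


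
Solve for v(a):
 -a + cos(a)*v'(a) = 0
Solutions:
 v(a) = C1 + Integral(a/cos(a), a)


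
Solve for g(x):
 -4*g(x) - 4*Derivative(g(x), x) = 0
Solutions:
 g(x) = C1*exp(-x)


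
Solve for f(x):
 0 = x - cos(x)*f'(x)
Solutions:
 f(x) = C1 + Integral(x/cos(x), x)


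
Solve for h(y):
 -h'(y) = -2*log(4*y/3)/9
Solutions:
 h(y) = C1 + 2*y*log(y)/9 - 2*y*log(3)/9 - 2*y/9 + 4*y*log(2)/9


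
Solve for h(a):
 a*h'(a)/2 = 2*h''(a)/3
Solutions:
 h(a) = C1 + C2*erfi(sqrt(6)*a/4)


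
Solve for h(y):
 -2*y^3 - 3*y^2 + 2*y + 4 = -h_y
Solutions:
 h(y) = C1 + y^4/2 + y^3 - y^2 - 4*y


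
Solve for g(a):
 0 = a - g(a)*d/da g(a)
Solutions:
 g(a) = -sqrt(C1 + a^2)
 g(a) = sqrt(C1 + a^2)


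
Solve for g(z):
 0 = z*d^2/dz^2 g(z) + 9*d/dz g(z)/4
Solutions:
 g(z) = C1 + C2/z^(5/4)


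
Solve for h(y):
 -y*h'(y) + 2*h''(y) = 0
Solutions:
 h(y) = C1 + C2*erfi(y/2)


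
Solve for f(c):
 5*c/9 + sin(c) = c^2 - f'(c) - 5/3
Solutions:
 f(c) = C1 + c^3/3 - 5*c^2/18 - 5*c/3 + cos(c)


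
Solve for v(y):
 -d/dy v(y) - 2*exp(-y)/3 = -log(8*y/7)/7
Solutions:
 v(y) = C1 + y*log(y)/7 + y*(-log(7) - 1 + 3*log(2))/7 + 2*exp(-y)/3


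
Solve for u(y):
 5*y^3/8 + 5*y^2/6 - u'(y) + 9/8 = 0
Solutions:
 u(y) = C1 + 5*y^4/32 + 5*y^3/18 + 9*y/8


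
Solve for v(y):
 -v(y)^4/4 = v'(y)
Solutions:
 v(y) = 2^(2/3)*(1/(C1 + 3*y))^(1/3)
 v(y) = (-6^(2/3) - 3*2^(2/3)*3^(1/6)*I)*(1/(C1 + y))^(1/3)/6
 v(y) = (-6^(2/3) + 3*2^(2/3)*3^(1/6)*I)*(1/(C1 + y))^(1/3)/6


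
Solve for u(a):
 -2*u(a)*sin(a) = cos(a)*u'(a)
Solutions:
 u(a) = C1*cos(a)^2


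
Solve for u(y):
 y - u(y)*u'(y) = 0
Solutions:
 u(y) = -sqrt(C1 + y^2)
 u(y) = sqrt(C1 + y^2)


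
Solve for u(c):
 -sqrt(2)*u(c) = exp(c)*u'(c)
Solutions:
 u(c) = C1*exp(sqrt(2)*exp(-c))


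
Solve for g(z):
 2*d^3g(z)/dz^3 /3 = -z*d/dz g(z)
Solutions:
 g(z) = C1 + Integral(C2*airyai(-2^(2/3)*3^(1/3)*z/2) + C3*airybi(-2^(2/3)*3^(1/3)*z/2), z)


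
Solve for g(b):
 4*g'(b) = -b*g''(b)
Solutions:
 g(b) = C1 + C2/b^3


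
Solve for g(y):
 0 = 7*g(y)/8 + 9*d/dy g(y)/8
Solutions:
 g(y) = C1*exp(-7*y/9)


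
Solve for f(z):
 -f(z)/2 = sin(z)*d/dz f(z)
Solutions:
 f(z) = C1*(cos(z) + 1)^(1/4)/(cos(z) - 1)^(1/4)


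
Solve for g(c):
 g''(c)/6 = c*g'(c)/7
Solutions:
 g(c) = C1 + C2*erfi(sqrt(21)*c/7)


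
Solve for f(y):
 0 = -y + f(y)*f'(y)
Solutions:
 f(y) = -sqrt(C1 + y^2)
 f(y) = sqrt(C1 + y^2)


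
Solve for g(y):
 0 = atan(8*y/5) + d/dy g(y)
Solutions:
 g(y) = C1 - y*atan(8*y/5) + 5*log(64*y^2 + 25)/16


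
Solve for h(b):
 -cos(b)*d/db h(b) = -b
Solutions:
 h(b) = C1 + Integral(b/cos(b), b)


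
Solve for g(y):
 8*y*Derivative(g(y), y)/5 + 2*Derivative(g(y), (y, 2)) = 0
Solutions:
 g(y) = C1 + C2*erf(sqrt(10)*y/5)


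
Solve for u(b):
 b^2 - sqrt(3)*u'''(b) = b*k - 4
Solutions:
 u(b) = C1 + C2*b + C3*b^2 + sqrt(3)*b^5/180 - sqrt(3)*b^4*k/72 + 2*sqrt(3)*b^3/9


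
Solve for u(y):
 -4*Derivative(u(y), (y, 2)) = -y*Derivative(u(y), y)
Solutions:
 u(y) = C1 + C2*erfi(sqrt(2)*y/4)


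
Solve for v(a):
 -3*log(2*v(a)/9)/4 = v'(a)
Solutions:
 4*Integral(1/(log(_y) - 2*log(3) + log(2)), (_y, v(a)))/3 = C1 - a


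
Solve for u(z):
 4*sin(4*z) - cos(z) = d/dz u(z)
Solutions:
 u(z) = C1 - sin(z) - cos(4*z)


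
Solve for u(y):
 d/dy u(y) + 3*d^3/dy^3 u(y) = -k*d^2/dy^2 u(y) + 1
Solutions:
 u(y) = C1 + C2*exp(y*(-k + sqrt(k^2 - 12))/6) + C3*exp(-y*(k + sqrt(k^2 - 12))/6) + y


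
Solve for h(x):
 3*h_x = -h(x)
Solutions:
 h(x) = C1*exp(-x/3)


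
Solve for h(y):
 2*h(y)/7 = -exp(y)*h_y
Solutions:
 h(y) = C1*exp(2*exp(-y)/7)


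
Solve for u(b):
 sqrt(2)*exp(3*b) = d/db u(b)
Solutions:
 u(b) = C1 + sqrt(2)*exp(3*b)/3


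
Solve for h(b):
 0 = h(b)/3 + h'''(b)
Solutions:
 h(b) = C3*exp(-3^(2/3)*b/3) + (C1*sin(3^(1/6)*b/2) + C2*cos(3^(1/6)*b/2))*exp(3^(2/3)*b/6)


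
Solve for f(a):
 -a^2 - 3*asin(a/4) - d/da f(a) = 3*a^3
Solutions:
 f(a) = C1 - 3*a^4/4 - a^3/3 - 3*a*asin(a/4) - 3*sqrt(16 - a^2)


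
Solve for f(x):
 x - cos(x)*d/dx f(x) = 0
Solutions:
 f(x) = C1 + Integral(x/cos(x), x)


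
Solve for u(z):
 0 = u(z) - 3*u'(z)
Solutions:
 u(z) = C1*exp(z/3)


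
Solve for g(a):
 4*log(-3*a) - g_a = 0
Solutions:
 g(a) = C1 + 4*a*log(-a) + 4*a*(-1 + log(3))


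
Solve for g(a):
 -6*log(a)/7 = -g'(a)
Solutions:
 g(a) = C1 + 6*a*log(a)/7 - 6*a/7


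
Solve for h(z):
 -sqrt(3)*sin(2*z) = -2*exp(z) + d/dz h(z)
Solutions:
 h(z) = C1 + 2*exp(z) + sqrt(3)*cos(2*z)/2


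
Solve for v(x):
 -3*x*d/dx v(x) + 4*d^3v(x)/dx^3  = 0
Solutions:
 v(x) = C1 + Integral(C2*airyai(6^(1/3)*x/2) + C3*airybi(6^(1/3)*x/2), x)


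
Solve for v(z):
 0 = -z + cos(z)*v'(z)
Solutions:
 v(z) = C1 + Integral(z/cos(z), z)


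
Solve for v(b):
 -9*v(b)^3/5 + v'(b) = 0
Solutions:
 v(b) = -sqrt(10)*sqrt(-1/(C1 + 9*b))/2
 v(b) = sqrt(10)*sqrt(-1/(C1 + 9*b))/2


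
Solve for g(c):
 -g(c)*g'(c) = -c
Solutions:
 g(c) = -sqrt(C1 + c^2)
 g(c) = sqrt(C1 + c^2)


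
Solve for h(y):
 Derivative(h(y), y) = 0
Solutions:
 h(y) = C1


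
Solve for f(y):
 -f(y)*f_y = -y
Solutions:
 f(y) = -sqrt(C1 + y^2)
 f(y) = sqrt(C1 + y^2)


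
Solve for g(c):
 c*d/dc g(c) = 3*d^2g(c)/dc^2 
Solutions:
 g(c) = C1 + C2*erfi(sqrt(6)*c/6)


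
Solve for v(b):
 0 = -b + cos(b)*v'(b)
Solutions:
 v(b) = C1 + Integral(b/cos(b), b)


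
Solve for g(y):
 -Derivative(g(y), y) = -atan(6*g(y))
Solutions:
 Integral(1/atan(6*_y), (_y, g(y))) = C1 + y


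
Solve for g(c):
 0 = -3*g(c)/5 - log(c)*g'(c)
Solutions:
 g(c) = C1*exp(-3*li(c)/5)


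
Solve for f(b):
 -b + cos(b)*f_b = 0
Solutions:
 f(b) = C1 + Integral(b/cos(b), b)


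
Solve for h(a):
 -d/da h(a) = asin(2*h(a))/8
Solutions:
 Integral(1/asin(2*_y), (_y, h(a))) = C1 - a/8


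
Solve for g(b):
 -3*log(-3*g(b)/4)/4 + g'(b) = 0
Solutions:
 -4*Integral(1/(log(-_y) - 2*log(2) + log(3)), (_y, g(b)))/3 = C1 - b


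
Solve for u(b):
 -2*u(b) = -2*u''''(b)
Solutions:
 u(b) = C1*exp(-b) + C2*exp(b) + C3*sin(b) + C4*cos(b)


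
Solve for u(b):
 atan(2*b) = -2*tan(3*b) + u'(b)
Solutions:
 u(b) = C1 + b*atan(2*b) - log(4*b^2 + 1)/4 - 2*log(cos(3*b))/3


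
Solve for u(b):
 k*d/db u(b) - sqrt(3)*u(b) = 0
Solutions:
 u(b) = C1*exp(sqrt(3)*b/k)


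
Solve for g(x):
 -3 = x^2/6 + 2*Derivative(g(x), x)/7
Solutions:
 g(x) = C1 - 7*x^3/36 - 21*x/2


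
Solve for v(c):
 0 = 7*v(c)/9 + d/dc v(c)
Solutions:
 v(c) = C1*exp(-7*c/9)


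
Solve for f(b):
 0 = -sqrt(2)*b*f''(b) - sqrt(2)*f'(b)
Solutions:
 f(b) = C1 + C2*log(b)


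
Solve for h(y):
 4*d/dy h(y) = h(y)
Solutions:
 h(y) = C1*exp(y/4)


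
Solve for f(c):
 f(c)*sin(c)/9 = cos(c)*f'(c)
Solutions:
 f(c) = C1/cos(c)^(1/9)


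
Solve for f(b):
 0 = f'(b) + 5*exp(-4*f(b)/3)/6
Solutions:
 f(b) = 3*log(-I*(C1 - 10*b/9)^(1/4))
 f(b) = 3*log(I*(C1 - 10*b/9)^(1/4))
 f(b) = 3*log(-(C1 - 10*b/9)^(1/4))
 f(b) = 3*log(C1 - 10*b/9)/4


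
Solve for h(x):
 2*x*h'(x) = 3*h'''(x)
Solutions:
 h(x) = C1 + Integral(C2*airyai(2^(1/3)*3^(2/3)*x/3) + C3*airybi(2^(1/3)*3^(2/3)*x/3), x)


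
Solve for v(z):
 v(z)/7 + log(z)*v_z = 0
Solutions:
 v(z) = C1*exp(-li(z)/7)


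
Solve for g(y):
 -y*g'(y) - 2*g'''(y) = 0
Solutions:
 g(y) = C1 + Integral(C2*airyai(-2^(2/3)*y/2) + C3*airybi(-2^(2/3)*y/2), y)


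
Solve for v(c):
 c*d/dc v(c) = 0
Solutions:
 v(c) = C1


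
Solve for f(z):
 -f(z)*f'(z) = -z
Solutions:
 f(z) = -sqrt(C1 + z^2)
 f(z) = sqrt(C1 + z^2)


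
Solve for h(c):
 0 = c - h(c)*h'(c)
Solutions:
 h(c) = -sqrt(C1 + c^2)
 h(c) = sqrt(C1 + c^2)


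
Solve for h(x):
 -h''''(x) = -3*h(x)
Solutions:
 h(x) = C1*exp(-3^(1/4)*x) + C2*exp(3^(1/4)*x) + C3*sin(3^(1/4)*x) + C4*cos(3^(1/4)*x)


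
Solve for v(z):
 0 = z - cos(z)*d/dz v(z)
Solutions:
 v(z) = C1 + Integral(z/cos(z), z)


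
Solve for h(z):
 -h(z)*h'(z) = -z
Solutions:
 h(z) = -sqrt(C1 + z^2)
 h(z) = sqrt(C1 + z^2)


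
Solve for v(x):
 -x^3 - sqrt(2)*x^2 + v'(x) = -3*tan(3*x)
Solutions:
 v(x) = C1 + x^4/4 + sqrt(2)*x^3/3 + log(cos(3*x))


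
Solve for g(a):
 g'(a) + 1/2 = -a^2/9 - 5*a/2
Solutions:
 g(a) = C1 - a^3/27 - 5*a^2/4 - a/2


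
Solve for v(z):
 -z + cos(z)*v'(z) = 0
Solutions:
 v(z) = C1 + Integral(z/cos(z), z)


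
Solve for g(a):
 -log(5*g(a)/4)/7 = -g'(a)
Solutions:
 7*Integral(1/(-log(_y) - log(5) + 2*log(2)), (_y, g(a))) = C1 - a


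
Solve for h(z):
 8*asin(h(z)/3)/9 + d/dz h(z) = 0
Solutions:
 Integral(1/asin(_y/3), (_y, h(z))) = C1 - 8*z/9


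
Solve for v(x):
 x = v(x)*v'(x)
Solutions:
 v(x) = -sqrt(C1 + x^2)
 v(x) = sqrt(C1 + x^2)


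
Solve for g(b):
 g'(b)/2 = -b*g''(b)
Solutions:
 g(b) = C1 + C2*sqrt(b)


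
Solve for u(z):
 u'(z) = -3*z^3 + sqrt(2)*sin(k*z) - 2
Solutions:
 u(z) = C1 - 3*z^4/4 - 2*z - sqrt(2)*cos(k*z)/k


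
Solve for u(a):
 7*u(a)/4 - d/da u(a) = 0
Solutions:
 u(a) = C1*exp(7*a/4)


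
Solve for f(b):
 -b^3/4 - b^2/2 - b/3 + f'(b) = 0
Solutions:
 f(b) = C1 + b^4/16 + b^3/6 + b^2/6


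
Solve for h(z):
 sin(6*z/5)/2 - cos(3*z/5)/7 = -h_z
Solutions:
 h(z) = C1 + 5*sin(3*z/5)/21 + 5*cos(6*z/5)/12


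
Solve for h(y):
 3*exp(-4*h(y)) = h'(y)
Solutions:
 h(y) = log(-I*(C1 + 12*y)^(1/4))
 h(y) = log(I*(C1 + 12*y)^(1/4))
 h(y) = log(-(C1 + 12*y)^(1/4))
 h(y) = log(C1 + 12*y)/4


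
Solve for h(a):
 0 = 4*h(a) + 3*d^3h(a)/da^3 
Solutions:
 h(a) = C3*exp(-6^(2/3)*a/3) + (C1*sin(2^(2/3)*3^(1/6)*a/2) + C2*cos(2^(2/3)*3^(1/6)*a/2))*exp(6^(2/3)*a/6)


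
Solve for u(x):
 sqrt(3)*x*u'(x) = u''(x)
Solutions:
 u(x) = C1 + C2*erfi(sqrt(2)*3^(1/4)*x/2)


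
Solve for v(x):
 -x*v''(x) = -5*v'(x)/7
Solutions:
 v(x) = C1 + C2*x^(12/7)


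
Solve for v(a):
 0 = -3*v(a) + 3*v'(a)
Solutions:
 v(a) = C1*exp(a)


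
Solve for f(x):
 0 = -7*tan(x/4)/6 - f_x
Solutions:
 f(x) = C1 + 14*log(cos(x/4))/3


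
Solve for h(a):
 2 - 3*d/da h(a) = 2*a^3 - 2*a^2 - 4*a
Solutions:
 h(a) = C1 - a^4/6 + 2*a^3/9 + 2*a^2/3 + 2*a/3


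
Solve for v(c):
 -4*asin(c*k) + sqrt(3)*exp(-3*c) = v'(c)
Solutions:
 v(c) = C1 - Piecewise((4*c*asin(c*k) + sqrt(3)*exp(-3*c)/3 + 4*sqrt(-c^2*k^2 + 1)/k, Ne(k, 0)), (sqrt(3)*exp(-3*c)/3, True))


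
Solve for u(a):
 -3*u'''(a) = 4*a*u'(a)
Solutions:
 u(a) = C1 + Integral(C2*airyai(-6^(2/3)*a/3) + C3*airybi(-6^(2/3)*a/3), a)


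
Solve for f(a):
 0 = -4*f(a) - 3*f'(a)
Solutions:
 f(a) = C1*exp(-4*a/3)


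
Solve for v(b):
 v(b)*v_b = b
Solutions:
 v(b) = -sqrt(C1 + b^2)
 v(b) = sqrt(C1 + b^2)


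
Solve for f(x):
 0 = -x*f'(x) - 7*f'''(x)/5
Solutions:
 f(x) = C1 + Integral(C2*airyai(-5^(1/3)*7^(2/3)*x/7) + C3*airybi(-5^(1/3)*7^(2/3)*x/7), x)


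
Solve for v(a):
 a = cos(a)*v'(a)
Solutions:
 v(a) = C1 + Integral(a/cos(a), a)


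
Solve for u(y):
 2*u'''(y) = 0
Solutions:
 u(y) = C1 + C2*y + C3*y^2


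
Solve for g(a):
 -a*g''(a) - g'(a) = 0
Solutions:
 g(a) = C1 + C2*log(a)


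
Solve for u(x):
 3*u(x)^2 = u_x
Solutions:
 u(x) = -1/(C1 + 3*x)


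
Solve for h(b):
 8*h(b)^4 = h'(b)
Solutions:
 h(b) = (-1/(C1 + 24*b))^(1/3)
 h(b) = (-1/(C1 + 8*b))^(1/3)*(-3^(2/3) - 3*3^(1/6)*I)/6
 h(b) = (-1/(C1 + 8*b))^(1/3)*(-3^(2/3) + 3*3^(1/6)*I)/6


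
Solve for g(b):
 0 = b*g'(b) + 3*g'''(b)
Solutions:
 g(b) = C1 + Integral(C2*airyai(-3^(2/3)*b/3) + C3*airybi(-3^(2/3)*b/3), b)


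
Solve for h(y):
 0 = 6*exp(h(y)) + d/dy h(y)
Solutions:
 h(y) = log(1/(C1 + 6*y))


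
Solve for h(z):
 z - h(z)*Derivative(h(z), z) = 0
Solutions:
 h(z) = -sqrt(C1 + z^2)
 h(z) = sqrt(C1 + z^2)


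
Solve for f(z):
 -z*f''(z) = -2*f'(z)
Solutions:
 f(z) = C1 + C2*z^3


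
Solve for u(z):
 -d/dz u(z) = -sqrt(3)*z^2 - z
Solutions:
 u(z) = C1 + sqrt(3)*z^3/3 + z^2/2


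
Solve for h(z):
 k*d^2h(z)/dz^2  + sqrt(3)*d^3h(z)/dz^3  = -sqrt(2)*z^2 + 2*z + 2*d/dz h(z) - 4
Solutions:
 h(z) = C1 + C2*exp(sqrt(3)*z*(-k + sqrt(k^2 + 8*sqrt(3)))/6) + C3*exp(-sqrt(3)*z*(k + sqrt(k^2 + 8*sqrt(3)))/6) + sqrt(2)*k^2*z/4 + sqrt(2)*k*z^2/4 - k*z/2 + sqrt(2)*z^3/6 - z^2/2 + sqrt(6)*z/2 + 2*z


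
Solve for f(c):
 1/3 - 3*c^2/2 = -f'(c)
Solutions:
 f(c) = C1 + c^3/2 - c/3


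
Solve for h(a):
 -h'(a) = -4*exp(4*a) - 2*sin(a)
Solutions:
 h(a) = C1 + exp(4*a) - 2*cos(a)


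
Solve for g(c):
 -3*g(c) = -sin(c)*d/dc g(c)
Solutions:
 g(c) = C1*(cos(c) - 1)^(3/2)/(cos(c) + 1)^(3/2)


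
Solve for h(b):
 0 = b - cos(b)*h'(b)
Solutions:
 h(b) = C1 + Integral(b/cos(b), b)


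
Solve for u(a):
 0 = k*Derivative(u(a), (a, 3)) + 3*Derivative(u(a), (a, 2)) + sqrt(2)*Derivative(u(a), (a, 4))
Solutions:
 u(a) = C1 + C2*a + C3*exp(sqrt(2)*a*(-k + sqrt(k^2 - 12*sqrt(2)))/4) + C4*exp(-sqrt(2)*a*(k + sqrt(k^2 - 12*sqrt(2)))/4)


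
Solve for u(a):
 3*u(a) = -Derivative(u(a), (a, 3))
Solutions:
 u(a) = C3*exp(-3^(1/3)*a) + (C1*sin(3^(5/6)*a/2) + C2*cos(3^(5/6)*a/2))*exp(3^(1/3)*a/2)


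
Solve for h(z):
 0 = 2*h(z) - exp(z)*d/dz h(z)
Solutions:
 h(z) = C1*exp(-2*exp(-z))


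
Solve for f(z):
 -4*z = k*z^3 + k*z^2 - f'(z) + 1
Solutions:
 f(z) = C1 + k*z^4/4 + k*z^3/3 + 2*z^2 + z


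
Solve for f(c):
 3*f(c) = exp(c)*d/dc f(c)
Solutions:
 f(c) = C1*exp(-3*exp(-c))


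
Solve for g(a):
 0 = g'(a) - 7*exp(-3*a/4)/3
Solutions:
 g(a) = C1 - 28*exp(-3*a/4)/9


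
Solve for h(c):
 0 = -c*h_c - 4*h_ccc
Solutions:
 h(c) = C1 + Integral(C2*airyai(-2^(1/3)*c/2) + C3*airybi(-2^(1/3)*c/2), c)


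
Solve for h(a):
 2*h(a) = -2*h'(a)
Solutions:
 h(a) = C1*exp(-a)


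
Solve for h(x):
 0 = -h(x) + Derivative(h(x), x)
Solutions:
 h(x) = C1*exp(x)


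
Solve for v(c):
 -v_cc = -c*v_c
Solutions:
 v(c) = C1 + C2*erfi(sqrt(2)*c/2)


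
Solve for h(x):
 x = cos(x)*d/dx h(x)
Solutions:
 h(x) = C1 + Integral(x/cos(x), x)


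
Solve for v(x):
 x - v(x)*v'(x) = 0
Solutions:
 v(x) = -sqrt(C1 + x^2)
 v(x) = sqrt(C1 + x^2)


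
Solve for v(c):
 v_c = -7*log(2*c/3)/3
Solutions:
 v(c) = C1 - 7*c*log(c)/3 - 7*c*log(2)/3 + 7*c/3 + 7*c*log(3)/3


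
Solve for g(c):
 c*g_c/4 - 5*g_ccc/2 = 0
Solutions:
 g(c) = C1 + Integral(C2*airyai(10^(2/3)*c/10) + C3*airybi(10^(2/3)*c/10), c)


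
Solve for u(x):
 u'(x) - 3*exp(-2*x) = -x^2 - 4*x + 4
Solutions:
 u(x) = C1 - x^3/3 - 2*x^2 + 4*x - 3*exp(-2*x)/2


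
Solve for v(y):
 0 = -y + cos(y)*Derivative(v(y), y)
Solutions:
 v(y) = C1 + Integral(y/cos(y), y)


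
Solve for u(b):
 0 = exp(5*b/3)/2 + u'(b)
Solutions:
 u(b) = C1 - 3*exp(5*b/3)/10


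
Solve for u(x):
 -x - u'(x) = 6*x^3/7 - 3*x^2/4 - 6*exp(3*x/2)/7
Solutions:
 u(x) = C1 - 3*x^4/14 + x^3/4 - x^2/2 + 4*exp(3*x/2)/7


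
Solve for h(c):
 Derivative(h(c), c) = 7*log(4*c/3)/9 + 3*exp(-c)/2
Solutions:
 h(c) = C1 + 7*c*log(c)/9 + 7*c*(-log(3) - 1 + 2*log(2))/9 - 3*exp(-c)/2


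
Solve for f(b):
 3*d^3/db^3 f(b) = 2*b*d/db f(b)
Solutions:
 f(b) = C1 + Integral(C2*airyai(2^(1/3)*3^(2/3)*b/3) + C3*airybi(2^(1/3)*3^(2/3)*b/3), b)


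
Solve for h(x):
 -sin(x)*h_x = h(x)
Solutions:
 h(x) = C1*sqrt(cos(x) + 1)/sqrt(cos(x) - 1)


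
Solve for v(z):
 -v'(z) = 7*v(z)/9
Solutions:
 v(z) = C1*exp(-7*z/9)


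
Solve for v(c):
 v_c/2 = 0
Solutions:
 v(c) = C1


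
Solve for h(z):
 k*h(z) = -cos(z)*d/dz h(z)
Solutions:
 h(z) = C1*exp(k*(log(sin(z) - 1) - log(sin(z) + 1))/2)


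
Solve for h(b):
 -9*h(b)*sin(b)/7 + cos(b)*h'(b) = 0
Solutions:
 h(b) = C1/cos(b)^(9/7)


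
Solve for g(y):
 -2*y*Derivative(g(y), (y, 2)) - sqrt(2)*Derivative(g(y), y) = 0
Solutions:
 g(y) = C1 + C2*y^(1 - sqrt(2)/2)


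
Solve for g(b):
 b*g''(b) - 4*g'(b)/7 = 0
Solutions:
 g(b) = C1 + C2*b^(11/7)


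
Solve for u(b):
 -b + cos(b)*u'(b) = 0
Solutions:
 u(b) = C1 + Integral(b/cos(b), b)


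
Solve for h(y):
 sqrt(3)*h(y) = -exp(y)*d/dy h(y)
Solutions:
 h(y) = C1*exp(sqrt(3)*exp(-y))


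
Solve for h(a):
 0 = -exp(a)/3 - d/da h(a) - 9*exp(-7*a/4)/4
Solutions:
 h(a) = C1 - exp(a)/3 + 9*exp(-7*a/4)/7


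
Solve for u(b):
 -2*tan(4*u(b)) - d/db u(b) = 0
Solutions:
 u(b) = -asin(C1*exp(-8*b))/4 + pi/4
 u(b) = asin(C1*exp(-8*b))/4


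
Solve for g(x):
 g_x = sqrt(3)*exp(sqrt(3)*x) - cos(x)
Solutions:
 g(x) = C1 + exp(sqrt(3)*x) - sin(x)


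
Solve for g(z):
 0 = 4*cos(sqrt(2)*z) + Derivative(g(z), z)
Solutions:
 g(z) = C1 - 2*sqrt(2)*sin(sqrt(2)*z)


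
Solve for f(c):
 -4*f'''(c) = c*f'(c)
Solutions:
 f(c) = C1 + Integral(C2*airyai(-2^(1/3)*c/2) + C3*airybi(-2^(1/3)*c/2), c)


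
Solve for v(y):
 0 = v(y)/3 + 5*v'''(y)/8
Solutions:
 v(y) = C3*exp(-2*15^(2/3)*y/15) + (C1*sin(3^(1/6)*5^(2/3)*y/5) + C2*cos(3^(1/6)*5^(2/3)*y/5))*exp(15^(2/3)*y/15)


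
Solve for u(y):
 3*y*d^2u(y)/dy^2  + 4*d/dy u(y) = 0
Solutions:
 u(y) = C1 + C2/y^(1/3)


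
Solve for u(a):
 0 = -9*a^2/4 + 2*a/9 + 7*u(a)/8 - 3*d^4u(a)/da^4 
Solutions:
 u(a) = C1*exp(-378^(1/4)*a/6) + C2*exp(378^(1/4)*a/6) + C3*sin(378^(1/4)*a/6) + C4*cos(378^(1/4)*a/6) + 18*a^2/7 - 16*a/63


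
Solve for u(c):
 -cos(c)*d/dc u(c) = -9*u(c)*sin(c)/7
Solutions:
 u(c) = C1/cos(c)^(9/7)


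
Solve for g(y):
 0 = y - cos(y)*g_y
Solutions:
 g(y) = C1 + Integral(y/cos(y), y)


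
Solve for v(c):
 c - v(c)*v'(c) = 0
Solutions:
 v(c) = -sqrt(C1 + c^2)
 v(c) = sqrt(C1 + c^2)


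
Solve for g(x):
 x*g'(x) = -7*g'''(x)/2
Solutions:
 g(x) = C1 + Integral(C2*airyai(-2^(1/3)*7^(2/3)*x/7) + C3*airybi(-2^(1/3)*7^(2/3)*x/7), x)


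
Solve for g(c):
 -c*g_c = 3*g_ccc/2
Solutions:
 g(c) = C1 + Integral(C2*airyai(-2^(1/3)*3^(2/3)*c/3) + C3*airybi(-2^(1/3)*3^(2/3)*c/3), c)


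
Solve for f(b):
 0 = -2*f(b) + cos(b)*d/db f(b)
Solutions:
 f(b) = C1*(sin(b) + 1)/(sin(b) - 1)


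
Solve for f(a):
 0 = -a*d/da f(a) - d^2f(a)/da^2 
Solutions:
 f(a) = C1 + C2*erf(sqrt(2)*a/2)


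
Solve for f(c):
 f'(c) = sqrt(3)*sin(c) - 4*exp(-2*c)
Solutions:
 f(c) = C1 - sqrt(3)*cos(c) + 2*exp(-2*c)


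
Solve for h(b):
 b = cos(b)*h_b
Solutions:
 h(b) = C1 + Integral(b/cos(b), b)


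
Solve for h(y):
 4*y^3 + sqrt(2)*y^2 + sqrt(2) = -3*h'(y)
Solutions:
 h(y) = C1 - y^4/3 - sqrt(2)*y^3/9 - sqrt(2)*y/3


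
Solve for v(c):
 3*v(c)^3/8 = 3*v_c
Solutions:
 v(c) = -2*sqrt(-1/(C1 + c))
 v(c) = 2*sqrt(-1/(C1 + c))


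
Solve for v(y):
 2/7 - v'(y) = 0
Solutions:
 v(y) = C1 + 2*y/7


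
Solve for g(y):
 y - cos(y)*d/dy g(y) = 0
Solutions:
 g(y) = C1 + Integral(y/cos(y), y)


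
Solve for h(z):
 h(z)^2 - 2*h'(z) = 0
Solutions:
 h(z) = -2/(C1 + z)


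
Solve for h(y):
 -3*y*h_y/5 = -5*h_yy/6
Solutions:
 h(y) = C1 + C2*erfi(3*y/5)


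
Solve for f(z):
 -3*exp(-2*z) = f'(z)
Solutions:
 f(z) = C1 + 3*exp(-2*z)/2


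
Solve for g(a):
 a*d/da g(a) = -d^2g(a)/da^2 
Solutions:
 g(a) = C1 + C2*erf(sqrt(2)*a/2)


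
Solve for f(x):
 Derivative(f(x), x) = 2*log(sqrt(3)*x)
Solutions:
 f(x) = C1 + 2*x*log(x) - 2*x + x*log(3)


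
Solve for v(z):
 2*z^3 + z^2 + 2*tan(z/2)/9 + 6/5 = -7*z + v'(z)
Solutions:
 v(z) = C1 + z^4/2 + z^3/3 + 7*z^2/2 + 6*z/5 - 4*log(cos(z/2))/9


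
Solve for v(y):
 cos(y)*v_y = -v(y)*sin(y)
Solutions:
 v(y) = C1*cos(y)


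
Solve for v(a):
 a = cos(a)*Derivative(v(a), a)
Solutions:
 v(a) = C1 + Integral(a/cos(a), a)


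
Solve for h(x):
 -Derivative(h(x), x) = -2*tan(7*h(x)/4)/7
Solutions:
 h(x) = -4*asin(C1*exp(x/2))/7 + 4*pi/7
 h(x) = 4*asin(C1*exp(x/2))/7


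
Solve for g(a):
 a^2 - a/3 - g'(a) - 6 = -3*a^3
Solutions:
 g(a) = C1 + 3*a^4/4 + a^3/3 - a^2/6 - 6*a


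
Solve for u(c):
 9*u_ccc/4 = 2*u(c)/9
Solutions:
 u(c) = C3*exp(2*3^(2/3)*c/9) + (C1*sin(3^(1/6)*c/3) + C2*cos(3^(1/6)*c/3))*exp(-3^(2/3)*c/9)


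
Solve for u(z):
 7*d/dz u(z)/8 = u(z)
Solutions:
 u(z) = C1*exp(8*z/7)


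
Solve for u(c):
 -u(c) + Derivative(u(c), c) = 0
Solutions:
 u(c) = C1*exp(c)


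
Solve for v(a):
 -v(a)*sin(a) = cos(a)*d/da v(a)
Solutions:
 v(a) = C1*cos(a)


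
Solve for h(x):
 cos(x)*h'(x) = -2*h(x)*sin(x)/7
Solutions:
 h(x) = C1*cos(x)^(2/7)


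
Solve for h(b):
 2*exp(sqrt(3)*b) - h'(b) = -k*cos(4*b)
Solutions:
 h(b) = C1 + k*sin(4*b)/4 + 2*sqrt(3)*exp(sqrt(3)*b)/3


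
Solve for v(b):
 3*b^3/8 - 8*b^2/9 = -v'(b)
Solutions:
 v(b) = C1 - 3*b^4/32 + 8*b^3/27


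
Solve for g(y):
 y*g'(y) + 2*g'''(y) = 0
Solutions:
 g(y) = C1 + Integral(C2*airyai(-2^(2/3)*y/2) + C3*airybi(-2^(2/3)*y/2), y)


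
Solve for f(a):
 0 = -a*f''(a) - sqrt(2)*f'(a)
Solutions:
 f(a) = C1 + C2*a^(1 - sqrt(2))


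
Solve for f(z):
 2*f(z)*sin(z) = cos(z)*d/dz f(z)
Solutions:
 f(z) = C1/cos(z)^2


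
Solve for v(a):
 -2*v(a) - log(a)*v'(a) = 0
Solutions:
 v(a) = C1*exp(-2*li(a))


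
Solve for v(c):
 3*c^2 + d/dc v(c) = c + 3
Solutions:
 v(c) = C1 - c^3 + c^2/2 + 3*c


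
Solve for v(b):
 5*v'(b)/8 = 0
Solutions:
 v(b) = C1


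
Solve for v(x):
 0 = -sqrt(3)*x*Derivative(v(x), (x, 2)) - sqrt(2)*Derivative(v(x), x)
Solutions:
 v(x) = C1 + C2*x^(1 - sqrt(6)/3)


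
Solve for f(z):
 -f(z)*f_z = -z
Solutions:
 f(z) = -sqrt(C1 + z^2)
 f(z) = sqrt(C1 + z^2)


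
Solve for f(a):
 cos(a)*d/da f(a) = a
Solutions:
 f(a) = C1 + Integral(a/cos(a), a)


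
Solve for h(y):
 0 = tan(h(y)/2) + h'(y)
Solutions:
 h(y) = -2*asin(C1*exp(-y/2)) + 2*pi
 h(y) = 2*asin(C1*exp(-y/2))


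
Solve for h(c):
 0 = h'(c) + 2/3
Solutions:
 h(c) = C1 - 2*c/3


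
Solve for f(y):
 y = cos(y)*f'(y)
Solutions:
 f(y) = C1 + Integral(y/cos(y), y)


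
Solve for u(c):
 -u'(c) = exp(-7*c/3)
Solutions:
 u(c) = C1 + 3*exp(-7*c/3)/7


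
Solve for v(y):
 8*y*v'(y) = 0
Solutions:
 v(y) = C1


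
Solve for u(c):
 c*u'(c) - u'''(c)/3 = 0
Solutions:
 u(c) = C1 + Integral(C2*airyai(3^(1/3)*c) + C3*airybi(3^(1/3)*c), c)


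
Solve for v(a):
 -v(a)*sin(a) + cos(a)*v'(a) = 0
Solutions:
 v(a) = C1/cos(a)


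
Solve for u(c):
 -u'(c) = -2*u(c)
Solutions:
 u(c) = C1*exp(2*c)


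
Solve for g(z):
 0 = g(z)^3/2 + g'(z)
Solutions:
 g(z) = -sqrt(-1/(C1 - z))
 g(z) = sqrt(-1/(C1 - z))


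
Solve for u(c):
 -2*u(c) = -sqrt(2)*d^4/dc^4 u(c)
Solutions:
 u(c) = C1*exp(-2^(1/8)*c) + C2*exp(2^(1/8)*c) + C3*sin(2^(1/8)*c) + C4*cos(2^(1/8)*c)


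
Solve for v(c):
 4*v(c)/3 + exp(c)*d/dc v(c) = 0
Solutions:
 v(c) = C1*exp(4*exp(-c)/3)


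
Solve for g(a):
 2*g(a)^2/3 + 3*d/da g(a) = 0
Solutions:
 g(a) = 9/(C1 + 2*a)
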